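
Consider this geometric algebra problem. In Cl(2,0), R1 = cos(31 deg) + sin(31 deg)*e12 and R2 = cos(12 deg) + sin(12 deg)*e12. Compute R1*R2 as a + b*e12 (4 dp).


Same-plane rotors commute and their half-angles add:
R1*R2 = cos(a1 + a2) + sin(a1 + a2)*e12.
a1 + a2 = 31 + 12 = 43 deg
cos(43 deg) = 0.7314
sin(43 deg) = 0.6820
R1*R2 = 0.7314 + 0.6820*e12


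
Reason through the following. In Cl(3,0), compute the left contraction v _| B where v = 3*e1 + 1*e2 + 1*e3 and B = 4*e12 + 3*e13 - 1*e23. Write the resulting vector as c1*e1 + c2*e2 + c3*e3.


Left contraction v _| B = <vB>_1 (grade-1 part of the geometric product vB).
Using e1_|e12 = e2, e2_|e12 = -e1, e1_|e13 = e3, e3_|e13 = -e1, e2_|e23 = e3, e3_|e23 = -e2:
e1 coeff: -v2*b12 - v3*b13 = -(1)*(4) - (1)*(3) = -7
e2 coeff: v1*b12 - v3*b23 = (3)*(4) - (1)*(-1) = 13
e3 coeff: v1*b13 + v2*b23 = (3)*(3) + (1)*(-1) = 8
v _| B = -7*e1 + 13*e2 + 8*e3


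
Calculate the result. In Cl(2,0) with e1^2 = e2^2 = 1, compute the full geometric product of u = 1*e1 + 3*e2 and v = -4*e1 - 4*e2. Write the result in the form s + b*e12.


Expand: (1*e1 + 3*e2)(-4*e1 - 4*e2)
= 1*(-4)*e1e1 + 1*(-4)*e1e2 + 3*(-4)*e2e1 + 3*(-4)*e2e2
Using e1^2 = e2^2 = 1, e2e1 = -e1e2:
Scalar part s = 1*(-4) + 3*(-4) = -4 + (-12) = -16
Bivector part b = 1*(-4) - 3*(-4) = -4 - (-12) = 8
uv = -16 + 8*e12


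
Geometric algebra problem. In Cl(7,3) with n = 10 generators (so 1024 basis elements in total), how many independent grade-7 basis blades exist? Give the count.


Number of grade-k basis blades in Cl(p,q) with n = p + q is C(n, k).
n = 7 + 3 = 10
C(10, 7) = 10! / (7! * 3!)
= 3628800 / (5040 * 6)
= 120


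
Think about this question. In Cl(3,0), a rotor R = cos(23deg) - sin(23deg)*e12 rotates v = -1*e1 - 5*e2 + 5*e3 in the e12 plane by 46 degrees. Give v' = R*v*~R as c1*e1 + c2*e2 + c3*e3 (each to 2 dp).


Rotor R = cos(23deg) - sin(23deg)*e12
Rotation angle theta = 2 * 23 = 46 degrees in the e12 plane (e1 -> e2).
The component perpendicular to the plane (e3) is invariant: v'_3 = v3 = 5.00
cos(46deg) = 0.6947, sin(46deg) = 0.7193
v'_1 = v1*cos(theta) - v2*sin(theta) = -1*0.6947 - (-5)*0.7193 = 2.90
v'_2 = v1*sin(theta) + v2*cos(theta) = -1*0.7193 + (-5)*0.6947 = -4.19
v' = 2.90*e1 - 4.19*e2 + 5.00*e3


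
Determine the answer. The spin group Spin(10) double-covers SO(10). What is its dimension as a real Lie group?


Spin(n) double-covers SO(n); both have Lie algebra so(n) of dimension n(n-1)/2.
n = 10
n(n-1) = 10 * 9 = 90
dim Spin(10) = 90/2 = 45


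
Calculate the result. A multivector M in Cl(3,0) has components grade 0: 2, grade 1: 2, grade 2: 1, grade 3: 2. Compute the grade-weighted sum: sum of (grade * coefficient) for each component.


Grade-weighted sum = sum of grade_k * coefficient_k
0*2 = 0
1*2 = 2
2*1 = 2
3*2 = 6
Total = 0 + 2 + 2 + 6 = 10


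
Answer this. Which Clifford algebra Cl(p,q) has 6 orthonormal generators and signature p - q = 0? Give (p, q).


We need p + q = 6 and p - q = 0.
Adding: 2p = 6 + 0 = 6, so p = 3.
Then q = 6 - 3 = 3.
(p, q) = (3, 3)


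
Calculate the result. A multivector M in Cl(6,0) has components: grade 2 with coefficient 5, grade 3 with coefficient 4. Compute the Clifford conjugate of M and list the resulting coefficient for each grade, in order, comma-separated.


Clifford conjugate sign for grade k: (-1)^(k(k+1)/2)
Grade 2: (-1)^(2*3/2) = (-1)^3 = -1, coeff 5 -> -5
Grade 3: (-1)^(3*4/2) = (-1)^6 = 1, coeff 4 -> 4
Conjugated coefficients: -5, 4


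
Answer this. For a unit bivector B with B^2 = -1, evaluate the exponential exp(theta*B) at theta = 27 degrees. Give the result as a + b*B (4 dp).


For a unit bivector B with B^2 = -1, the exponential series gives
e^(theta*B) = cos(theta) + sin(theta)*B (the GA analogue of Euler's formula).
theta = 27 degrees = 0.471239 rad
cos(27 deg) = 0.8910
sin(27 deg) = 0.4540
exp(theta*B) = 0.8910 + 0.4540*B


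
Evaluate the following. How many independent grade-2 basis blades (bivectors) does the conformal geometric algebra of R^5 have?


The conformal model of R^5 uses Cl(6,1) with m = 5 + 2 = 7 generators.
Number of grade-2 blades = C(m, 2) = C(7, 2)
= 7*6/2 = 21


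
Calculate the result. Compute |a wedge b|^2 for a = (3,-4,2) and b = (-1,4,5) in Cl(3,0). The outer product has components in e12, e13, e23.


a wedge b = (a1*b2 - a2*b1)*e12 + (a1*b3 - a3*b1)*e13 + (a2*b3 - a3*b2)*e23
e12 coeff: 3*4 - (-4)*(-1) = 12 - 4 = 8
e13 coeff: 3*5 - 2*(-1) = 15 - (-2) = 17
e23 coeff: (-4)*5 - 2*4 = -20 - 8 = -28
|a wedge b|^2 = 8^2 + 17^2 + (-28)^2
= 64 + 289 + 784
= 1137


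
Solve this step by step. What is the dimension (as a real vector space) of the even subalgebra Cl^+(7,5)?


Even subalgebra dimension = 2^(n-1)
n = 7 + 5 = 12
2^(12 - 1) = 2^11 = 2048
Verification: sum of C(12,k) for even k = 1 + 66 + 495 + 924 + 495 + 66 + 1 = 2048
Result = 2048


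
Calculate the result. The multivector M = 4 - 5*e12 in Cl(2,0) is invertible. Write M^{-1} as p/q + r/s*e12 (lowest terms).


M = 4 - 5*e12, where e12^2 = -1.
Since M commutes with its reverse ~M = a - b*e12, M * ~M = a^2 - b^2*e12^2 = a^2 + b^2.
So M^{-1} = ~M / (a^2 + b^2) = (a - b*e12)/(a^2 + b^2).
a^2 + b^2 = 16 + 25 = 41
Scalar part = 4/41 = 4/41
Bivector coeff = 5/41 = 5/41
M^{-1} = 4/41 + 5/41*e12


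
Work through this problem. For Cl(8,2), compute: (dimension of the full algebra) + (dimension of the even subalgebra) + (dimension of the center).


n = 8 + 2 = 10
Total dim = 2^10 = 1024
Even subalgebra dim = 2^9 = 512
n is even, so center dim = 1
Sum = 1024 + 512 + 1 = 1537


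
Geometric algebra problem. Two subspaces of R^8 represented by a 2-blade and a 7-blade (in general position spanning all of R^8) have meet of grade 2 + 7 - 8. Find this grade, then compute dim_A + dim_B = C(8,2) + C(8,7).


Meet grade = grade(A) + grade(B) - n
= 2 + 7 - 8 = 1
C(8,2) = 28
C(8,7) = 8
dim_A + dim_B = 28 + 8 = 36


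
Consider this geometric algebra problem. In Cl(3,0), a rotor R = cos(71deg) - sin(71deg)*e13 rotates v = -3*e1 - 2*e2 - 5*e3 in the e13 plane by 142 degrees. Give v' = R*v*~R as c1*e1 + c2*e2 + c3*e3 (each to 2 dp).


Rotor R = cos(71deg) - sin(71deg)*e13
Rotation angle theta = 2 * 71 = 142 degrees in the e13 plane (e1 -> e3).
The component perpendicular to the plane (e2) is invariant: v'_2 = v2 = -2.00
cos(142deg) = -0.7880, sin(142deg) = 0.6157
v'_1 = v1*cos(theta) - v3*sin(theta) = -3*(-0.7880) - (-5)*0.6157 = 5.44
v'_3 = v1*sin(theta) + v3*cos(theta) = -3*0.6157 + (-5)*(-0.7880) = 2.09
v' = 5.44*e1 - 2.00*e2 + 2.09*e3


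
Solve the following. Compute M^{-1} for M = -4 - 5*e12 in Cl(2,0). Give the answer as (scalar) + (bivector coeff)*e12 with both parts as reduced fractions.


M = -4 - 5*e12, where e12^2 = -1.
Since M commutes with its reverse ~M = a - b*e12, M * ~M = a^2 - b^2*e12^2 = a^2 + b^2.
So M^{-1} = ~M / (a^2 + b^2) = (a - b*e12)/(a^2 + b^2).
a^2 + b^2 = 16 + 25 = 41
Scalar part = -4/41 = -4/41
Bivector coeff = 5/41 = 5/41
M^{-1} = -4/41 + 5/41*e12


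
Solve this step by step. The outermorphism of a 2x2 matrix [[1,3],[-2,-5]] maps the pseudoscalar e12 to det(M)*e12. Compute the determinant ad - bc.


The outermorphism of a linear map f sends e1^e2 to f(e1)^f(e2).
f(e1) = 1*e1 - 2*e2
f(e2) = 3*e1 - 5*e2
f(e1) ^ f(e2) = (1*e1 - 2*e2) ^ (3*e1 - 5*e2)
= 1*(-5)*e12 + (-2)*3*e21
= (-5 - (-6))*e12
= 1*e12
Coefficient = 1


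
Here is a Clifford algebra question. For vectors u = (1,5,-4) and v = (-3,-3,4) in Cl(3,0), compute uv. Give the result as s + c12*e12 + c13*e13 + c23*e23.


In Cl(3,0): e_i^2 = 1, e_ie_j = -e_je_i for i != j.
Scalar part = u . v = 1*(-3) + 5*(-3) + (-4)*4
= -3 + (-15) + (-16) = -34
e12 coeff = 1*(-3) - 5*(-3) = -3 - (-15) = 12
e13 coeff = 1*4 - (-4)*(-3) = 4 - 12 = -8
e23 coeff = 5*4 - (-4)*(-3) = 20 - 12 = 8
uv = -34 + 12*e12 - 8*e13 + 8*e23


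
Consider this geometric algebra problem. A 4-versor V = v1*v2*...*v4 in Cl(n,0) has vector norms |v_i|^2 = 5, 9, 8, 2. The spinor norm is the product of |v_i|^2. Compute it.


Spinor norm N(V) = |v1|^2 * |v2|^2 * ... * |v4|^2
= 5 * 9 * 8 * 2
Running product: 5, 45, 360, 720
N(V) = 720


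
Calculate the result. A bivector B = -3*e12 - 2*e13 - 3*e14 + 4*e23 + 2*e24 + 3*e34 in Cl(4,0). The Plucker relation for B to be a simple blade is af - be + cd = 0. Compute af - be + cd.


Plucker relation: af - be + cd
a*f = (-3)*3 = -9
b*e = (-2)*2 = -4
c*d = (-3)*4 = -12
af - be + cd = -9 - (-4) + (-12)
= -17


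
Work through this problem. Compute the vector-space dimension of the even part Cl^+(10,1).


Even subalgebra dimension = 2^(n-1)
n = 10 + 1 = 11
2^(11 - 1) = 2^10 = 1024
Verification: sum of C(11,k) for even k = 1 + 55 + 330 + 462 + 165 + 11 = 1024
Result = 1024


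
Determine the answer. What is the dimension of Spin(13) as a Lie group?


Spin(n) double-covers SO(n); both have Lie algebra so(n) of dimension n(n-1)/2.
n = 13
n(n-1) = 13 * 12 = 156
dim Spin(13) = 156/2 = 78


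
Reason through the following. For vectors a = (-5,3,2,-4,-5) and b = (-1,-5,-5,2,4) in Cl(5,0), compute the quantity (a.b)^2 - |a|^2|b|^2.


a . b = (-5)*(-1) + 3*(-5) + 2*(-5) + (-4)*2 + (-5)*4
= 5 + (-15) + (-10) + (-8) + (-20) = -48
|a|^2 = (-5)^2 + 3^2 + 2^2 + (-4)^2 + (-5)^2 = 79
|b|^2 = (-1)^2 + (-5)^2 + (-5)^2 + 2^2 + 4^2 = 71
(a.b)^2 = (-48)^2 = 2304
|a|^2 * |b|^2 = 79 * 71 = 5609
Result = 2304 - 5609 = -3305


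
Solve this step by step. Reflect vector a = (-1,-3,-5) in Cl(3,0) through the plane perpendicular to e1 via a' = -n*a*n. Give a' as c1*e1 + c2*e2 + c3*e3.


Reflection formula: a' = -n*a*n, with n = e1 (unit vector, n^2 = 1).
For reflection through hyperplane perp to e1:
The component along e1 flips sign, others stay.
a = (-1, -3, -5)
a' = (1, -3, -5)
a' = 1*e1 - 3*e2 - 5*e3


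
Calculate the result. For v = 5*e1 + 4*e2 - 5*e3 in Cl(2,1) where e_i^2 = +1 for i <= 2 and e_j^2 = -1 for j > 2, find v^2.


v^2 = sum of c_i^2 * e_i^2
Positive signature terms (e_i^2 = +1): 5^2 + 4^2 = 41
Negative signature terms (e_j^2 = -1): (-5)^2 = 25
v^2 = 41 - 25 = 16


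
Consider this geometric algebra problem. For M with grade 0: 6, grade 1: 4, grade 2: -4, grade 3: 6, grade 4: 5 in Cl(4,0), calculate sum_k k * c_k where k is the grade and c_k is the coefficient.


Grade-weighted sum = sum of grade_k * coefficient_k
0*6 = 0
1*4 = 4
2*(-4) = -8
3*6 = 18
4*5 = 20
Total = 0 + 4 + (-8) + 18 + 20 = 34


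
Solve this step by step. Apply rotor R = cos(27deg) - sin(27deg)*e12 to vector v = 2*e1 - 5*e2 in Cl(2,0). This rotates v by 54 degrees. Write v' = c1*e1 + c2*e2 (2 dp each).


Rotor R = cos(27deg) - sin(27deg)*e12
Rotation angle theta = 2 * 27 = 54 degrees
v' = R*v*~R rotates v by theta.
cos(54deg) = 0.5878, sin(54deg) = 0.8090
v'_1 = 2*cos(54deg) - (-5)*sin(54deg)
= 2*0.5878 - (-5)*0.8090
= 5.22
v'_2 = 2*sin(54deg) + (-5)*cos(54deg)
= 2*0.8090 + (-5)*0.5878
= -1.32
v' = 5.22*e1 - 1.32*e2


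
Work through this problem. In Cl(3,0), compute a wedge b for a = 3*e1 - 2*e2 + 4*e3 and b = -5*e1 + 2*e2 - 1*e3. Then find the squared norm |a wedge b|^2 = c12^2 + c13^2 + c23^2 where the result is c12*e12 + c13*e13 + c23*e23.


a wedge b = (a1*b2 - a2*b1)*e12 + (a1*b3 - a3*b1)*e13 + (a2*b3 - a3*b2)*e23
e12 coeff: 3*2 - (-2)*(-5) = 6 - 10 = -4
e13 coeff: 3*(-1) - 4*(-5) = -3 - (-20) = 17
e23 coeff: (-2)*(-1) - 4*2 = 2 - 8 = -6
|a wedge b|^2 = (-4)^2 + 17^2 + (-6)^2
= 16 + 289 + 36
= 341


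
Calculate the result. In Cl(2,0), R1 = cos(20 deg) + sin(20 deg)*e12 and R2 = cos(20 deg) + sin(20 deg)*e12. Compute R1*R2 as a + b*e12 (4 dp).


Same-plane rotors commute and their half-angles add:
R1*R2 = cos(a1 + a2) + sin(a1 + a2)*e12.
a1 + a2 = 20 + 20 = 40 deg
cos(40 deg) = 0.7660
sin(40 deg) = 0.6428
R1*R2 = 0.7660 + 0.6428*e12


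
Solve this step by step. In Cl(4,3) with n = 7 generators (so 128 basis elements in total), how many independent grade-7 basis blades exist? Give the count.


Number of grade-k basis blades in Cl(p,q) with n = p + q is C(n, k).
n = 4 + 3 = 7
C(7, 7) = 7! / (7! * 0!)
= 5040 / (5040 * 1)
= 1


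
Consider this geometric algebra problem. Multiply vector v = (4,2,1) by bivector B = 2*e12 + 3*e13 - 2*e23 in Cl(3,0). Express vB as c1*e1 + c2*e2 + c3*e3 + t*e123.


vB has grade-1 (vector) and grade-3 (trivector) parts: vB = (v _| B) + (v ^ B).
Vector part <vB>_1:
  e1: -v2*b12 - v3*b13 = -(2)*(2) - (1)*(3) = -7
  e2: v1*b12 - v3*b23 = (4)*(2) - (1)*(-2) = 10
  e3: v1*b13 + v2*b23 = (4)*(3) + (2)*(-2) = 8
Trivector part <vB>_3:
  e123: v1*b23 - v2*b13 + v3*b12 = (4)*(-2) - (2)*(3) + (1)*(2) = -12
vB = -7*e1 + 10*e2 + 8*e3 - 12*e123


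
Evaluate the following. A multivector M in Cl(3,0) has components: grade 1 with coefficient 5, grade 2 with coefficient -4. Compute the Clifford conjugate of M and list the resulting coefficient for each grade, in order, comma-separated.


Clifford conjugate sign for grade k: (-1)^(k(k+1)/2)
Grade 1: (-1)^(1*2/2) = (-1)^1 = -1, coeff 5 -> -5
Grade 2: (-1)^(2*3/2) = (-1)^3 = -1, coeff -4 -> 4
Conjugated coefficients: -5, 4


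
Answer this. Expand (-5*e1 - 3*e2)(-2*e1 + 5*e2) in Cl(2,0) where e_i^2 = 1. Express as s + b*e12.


Expand: (-5*e1 - 3*e2)(-2*e1 + 5*e2)
= (-5)*(-2)*e1e1 + (-5)*5*e1e2 + (-3)*(-2)*e2e1 + (-3)*5*e2e2
Using e1^2 = e2^2 = 1, e2e1 = -e1e2:
Scalar part s = (-5)*(-2) + (-3)*5 = 10 + (-15) = -5
Bivector part b = (-5)*5 - (-3)*(-2) = -25 - 6 = -31
uv = -5 - 31*e12


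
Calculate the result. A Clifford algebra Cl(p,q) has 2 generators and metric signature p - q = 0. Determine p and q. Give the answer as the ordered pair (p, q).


We need p + q = 2 and p - q = 0.
Adding: 2p = 2 + 0 = 2, so p = 1.
Then q = 2 - 1 = 1.
(p, q) = (1, 1)


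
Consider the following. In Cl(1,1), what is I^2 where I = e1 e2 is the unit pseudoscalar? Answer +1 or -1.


The pseudoscalar I = e1...e_n (product of all n generators) of Cl(p,q) satisfies I^2 = (-1)^(q + n(n-1)/2).
p = 1, q = 1, n = p + q = 2
n(n-1)/2 = 2 * 1 / 2 = 1
Exponent = q + n(n-1)/2 = 1 + 1 = 2
I^2 = (-1)^2 = +1


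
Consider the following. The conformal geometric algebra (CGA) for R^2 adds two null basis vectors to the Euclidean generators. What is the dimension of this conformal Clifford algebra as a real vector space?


The conformal model of R^2 uses Cl(3,1): the 2 Euclidean generators plus two extra orthogonal generators e+ (e+^2 = +1) and e- (e-^2 = -1), from which the null vectors e0, einf are built.
Number of generators m = 2 + 2 = 4.
dim Cl(p,q) = 2^m = 2^4 = 16


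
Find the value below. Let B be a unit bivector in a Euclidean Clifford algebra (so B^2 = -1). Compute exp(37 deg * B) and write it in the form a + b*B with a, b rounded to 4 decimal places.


For a unit bivector B with B^2 = -1, the exponential series gives
e^(theta*B) = cos(theta) + sin(theta)*B (the GA analogue of Euler's formula).
theta = 37 degrees = 0.645772 rad
cos(37 deg) = 0.7986
sin(37 deg) = 0.6018
exp(theta*B) = 0.7986 + 0.6018*B


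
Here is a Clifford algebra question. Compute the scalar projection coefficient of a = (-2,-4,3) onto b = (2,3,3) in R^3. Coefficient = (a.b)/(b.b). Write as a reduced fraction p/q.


Projection coefficient = (a . b) / (b . b)
a . b = (-2)*2 + (-4)*3 + 3*3
= -4 + (-12) + 9 = -7
b . b = 2^2 + 3^2 + 3^2
= 4 + 9 + 9 = 22
Coefficient = -7/22
In lowest terms: -7/22


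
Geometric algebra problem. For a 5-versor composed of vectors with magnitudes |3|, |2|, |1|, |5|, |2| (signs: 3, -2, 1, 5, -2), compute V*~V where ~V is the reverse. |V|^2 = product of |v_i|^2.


Each vector v_i has |v_i|^2 = s_i^2
Squared scales: 3^2 = 9, (-2)^2 = 4, 1^2 = 1, 5^2 = 25, (-2)^2 = 4
|V|^2 = 9 * 4 * 1 * 25 * 4
= 3600


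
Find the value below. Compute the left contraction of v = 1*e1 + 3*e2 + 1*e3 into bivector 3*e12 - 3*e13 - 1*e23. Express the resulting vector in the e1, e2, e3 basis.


Left contraction v _| B = <vB>_1 (grade-1 part of the geometric product vB).
Using e1_|e12 = e2, e2_|e12 = -e1, e1_|e13 = e3, e3_|e13 = -e1, e2_|e23 = e3, e3_|e23 = -e2:
e1 coeff: -v2*b12 - v3*b13 = -(3)*(3) - (1)*(-3) = -6
e2 coeff: v1*b12 - v3*b23 = (1)*(3) - (1)*(-1) = 4
e3 coeff: v1*b13 + v2*b23 = (1)*(-3) + (3)*(-1) = -6
v _| B = -6*e1 + 4*e2 - 6*e3


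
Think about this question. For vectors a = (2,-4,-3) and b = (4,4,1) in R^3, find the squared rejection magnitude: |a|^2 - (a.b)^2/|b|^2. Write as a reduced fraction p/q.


|a|^2 = 2^2 + (-4)^2 + (-3)^2 = 29
|b|^2 = 4^2 + 4^2 + 1^2 = 33
a . b = 2*4 + (-4)*4 + (-3)*1 = -11
(a.b)^2 = (-11)^2 = 121
|rej|^2 = 29 - 121/33
= (957 - 121)/33
= 836/33
In lowest terms: 76/3


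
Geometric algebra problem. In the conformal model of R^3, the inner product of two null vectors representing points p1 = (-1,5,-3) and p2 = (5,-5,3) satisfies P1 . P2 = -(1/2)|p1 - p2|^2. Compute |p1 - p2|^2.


p1 - p2 = (-6, 10, -6)
|p1 - p2|^2 = (-6)^2 + 10^2 + (-6)^2
= 36 + 100 + 36
= 172


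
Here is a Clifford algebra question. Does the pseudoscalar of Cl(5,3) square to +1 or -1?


The pseudoscalar I = e1...e_n (product of all n generators) of Cl(p,q) satisfies I^2 = (-1)^(q + n(n-1)/2).
p = 5, q = 3, n = p + q = 8
n(n-1)/2 = 8 * 7 / 2 = 28
Exponent = q + n(n-1)/2 = 3 + 28 = 31
I^2 = (-1)^31 = -1


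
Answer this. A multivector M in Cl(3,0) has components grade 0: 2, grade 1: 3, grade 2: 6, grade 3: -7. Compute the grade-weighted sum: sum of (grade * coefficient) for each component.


Grade-weighted sum = sum of grade_k * coefficient_k
0*2 = 0
1*3 = 3
2*6 = 12
3*(-7) = -21
Total = 0 + 3 + 12 + (-21) = -6


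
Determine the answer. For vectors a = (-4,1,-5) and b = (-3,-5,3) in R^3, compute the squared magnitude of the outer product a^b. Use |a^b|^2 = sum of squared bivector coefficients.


a wedge b = (a1*b2 - a2*b1)*e12 + (a1*b3 - a3*b1)*e13 + (a2*b3 - a3*b2)*e23
e12 coeff: (-4)*(-5) - 1*(-3) = 20 - (-3) = 23
e13 coeff: (-4)*3 - (-5)*(-3) = -12 - 15 = -27
e23 coeff: 1*3 - (-5)*(-5) = 3 - 25 = -22
|a wedge b|^2 = 23^2 + (-27)^2 + (-22)^2
= 529 + 729 + 484
= 1742


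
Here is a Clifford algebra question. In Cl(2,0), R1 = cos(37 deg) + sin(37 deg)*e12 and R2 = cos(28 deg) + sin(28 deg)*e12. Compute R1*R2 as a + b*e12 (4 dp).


Same-plane rotors commute and their half-angles add:
R1*R2 = cos(a1 + a2) + sin(a1 + a2)*e12.
a1 + a2 = 37 + 28 = 65 deg
cos(65 deg) = 0.4226
sin(65 deg) = 0.9063
R1*R2 = 0.4226 + 0.9063*e12


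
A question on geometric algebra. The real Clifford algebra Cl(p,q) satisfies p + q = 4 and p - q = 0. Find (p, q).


We need p + q = 4 and p - q = 0.
Adding: 2p = 4 + 0 = 4, so p = 2.
Then q = 4 - 2 = 2.
(p, q) = (2, 2)


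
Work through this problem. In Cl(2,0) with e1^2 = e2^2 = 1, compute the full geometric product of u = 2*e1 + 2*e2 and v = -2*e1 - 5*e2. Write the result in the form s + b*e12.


Expand: (2*e1 + 2*e2)(-2*e1 - 5*e2)
= 2*(-2)*e1e1 + 2*(-5)*e1e2 + 2*(-2)*e2e1 + 2*(-5)*e2e2
Using e1^2 = e2^2 = 1, e2e1 = -e1e2:
Scalar part s = 2*(-2) + 2*(-5) = -4 + (-10) = -14
Bivector part b = 2*(-5) - 2*(-2) = -10 - (-4) = -6
uv = -14 - 6*e12


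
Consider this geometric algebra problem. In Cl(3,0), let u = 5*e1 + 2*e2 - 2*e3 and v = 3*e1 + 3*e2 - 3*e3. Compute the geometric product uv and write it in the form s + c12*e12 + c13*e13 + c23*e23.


In Cl(3,0): e_i^2 = 1, e_ie_j = -e_je_i for i != j.
Scalar part = u . v = 5*3 + 2*3 + (-2)*(-3)
= 15 + 6 + 6 = 27
e12 coeff = 5*3 - 2*3 = 15 - 6 = 9
e13 coeff = 5*(-3) - (-2)*3 = -15 - (-6) = -9
e23 coeff = 2*(-3) - (-2)*3 = -6 - (-6) = 0
uv = 27 + 9*e12 - 9*e13 + 0*e23


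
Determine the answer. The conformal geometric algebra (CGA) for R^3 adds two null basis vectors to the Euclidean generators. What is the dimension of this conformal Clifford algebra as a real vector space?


The conformal model of R^3 uses Cl(4,1): the 3 Euclidean generators plus two extra orthogonal generators e+ (e+^2 = +1) and e- (e-^2 = -1), from which the null vectors e0, einf are built.
Number of generators m = 3 + 2 = 5.
dim Cl(p,q) = 2^m = 2^5 = 32


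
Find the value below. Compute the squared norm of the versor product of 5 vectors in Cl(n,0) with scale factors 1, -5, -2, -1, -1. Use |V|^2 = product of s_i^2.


Each vector v_i has |v_i|^2 = s_i^2
Squared scales: 1^2 = 1, (-5)^2 = 25, (-2)^2 = 4, (-1)^2 = 1, (-1)^2 = 1
|V|^2 = 1 * 25 * 4 * 1 * 1
= 100


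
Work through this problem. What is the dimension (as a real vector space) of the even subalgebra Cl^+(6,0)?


Even subalgebra dimension = 2^(n-1)
n = 6 + 0 = 6
2^(6 - 1) = 2^5 = 32
Verification: sum of C(6,k) for even k = 1 + 15 + 15 + 1 = 32
Result = 32


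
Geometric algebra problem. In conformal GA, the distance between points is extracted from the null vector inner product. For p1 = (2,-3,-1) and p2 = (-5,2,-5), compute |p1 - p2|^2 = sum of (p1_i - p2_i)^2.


p1 - p2 = (7, -5, 4)
|p1 - p2|^2 = 7^2 + (-5)^2 + 4^2
= 49 + 25 + 16
= 90


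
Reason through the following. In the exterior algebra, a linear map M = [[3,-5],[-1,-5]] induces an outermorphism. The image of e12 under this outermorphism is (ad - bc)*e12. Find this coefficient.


The outermorphism of a linear map f sends e1^e2 to f(e1)^f(e2).
f(e1) = 3*e1 - 1*e2
f(e2) = -5*e1 - 5*e2
f(e1) ^ f(e2) = (3*e1 - 1*e2) ^ (-5*e1 - 5*e2)
= 3*(-5)*e12 + (-1)*(-5)*e21
= (-15 - 5)*e12
= -20*e12
Coefficient = -20


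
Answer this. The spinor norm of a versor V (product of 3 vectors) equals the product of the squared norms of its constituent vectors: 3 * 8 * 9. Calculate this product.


Spinor norm N(V) = |v1|^2 * |v2|^2 * ... * |v3|^2
= 3 * 8 * 9
Running product: 3, 24, 216
N(V) = 216


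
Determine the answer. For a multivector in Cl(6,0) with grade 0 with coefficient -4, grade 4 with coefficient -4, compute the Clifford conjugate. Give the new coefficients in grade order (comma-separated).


Clifford conjugate sign for grade k: (-1)^(k(k+1)/2)
Grade 0: (-1)^(0*1/2) = (-1)^0 = 1, coeff -4 -> -4
Grade 4: (-1)^(4*5/2) = (-1)^10 = 1, coeff -4 -> -4
Conjugated coefficients: -4, -4


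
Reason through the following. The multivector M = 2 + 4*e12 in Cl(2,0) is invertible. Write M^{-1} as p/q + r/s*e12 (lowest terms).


M = 2 + 4*e12, where e12^2 = -1.
Since M commutes with its reverse ~M = a - b*e12, M * ~M = a^2 - b^2*e12^2 = a^2 + b^2.
So M^{-1} = ~M / (a^2 + b^2) = (a - b*e12)/(a^2 + b^2).
a^2 + b^2 = 4 + 16 = 20
Scalar part = 2/20 = 1/10
Bivector coeff = -4/20 = -1/5
M^{-1} = 1/10 - 1/5*e12


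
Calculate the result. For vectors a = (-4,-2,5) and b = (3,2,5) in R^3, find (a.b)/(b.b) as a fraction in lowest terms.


Projection coefficient = (a . b) / (b . b)
a . b = (-4)*3 + (-2)*2 + 5*5
= -12 + (-4) + 25 = 9
b . b = 3^2 + 2^2 + 5^2
= 9 + 4 + 25 = 38
Coefficient = 9/38
In lowest terms: 9/38


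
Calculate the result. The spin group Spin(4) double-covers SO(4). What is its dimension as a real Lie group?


Spin(n) double-covers SO(n); both have Lie algebra so(n) of dimension n(n-1)/2.
n = 4
n(n-1) = 4 * 3 = 12
dim Spin(4) = 12/2 = 6


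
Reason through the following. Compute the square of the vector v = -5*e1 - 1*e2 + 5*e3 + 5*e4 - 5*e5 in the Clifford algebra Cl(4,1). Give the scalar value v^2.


v^2 = sum of c_i^2 * e_i^2
Positive signature terms (e_i^2 = +1): (-5)^2 + (-1)^2 + 5^2 + 5^2 = 76
Negative signature terms (e_j^2 = -1): (-5)^2 = 25
v^2 = 76 - 25 = 51


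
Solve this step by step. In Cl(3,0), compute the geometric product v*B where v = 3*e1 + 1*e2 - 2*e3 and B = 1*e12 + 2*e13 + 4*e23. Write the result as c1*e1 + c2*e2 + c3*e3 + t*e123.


vB has grade-1 (vector) and grade-3 (trivector) parts: vB = (v _| B) + (v ^ B).
Vector part <vB>_1:
  e1: -v2*b12 - v3*b13 = -(1)*(1) - (-2)*(2) = 3
  e2: v1*b12 - v3*b23 = (3)*(1) - (-2)*(4) = 11
  e3: v1*b13 + v2*b23 = (3)*(2) + (1)*(4) = 10
Trivector part <vB>_3:
  e123: v1*b23 - v2*b13 + v3*b12 = (3)*(4) - (1)*(2) + (-2)*(1) = 8
vB = 3*e1 + 11*e2 + 10*e3 + 8*e123


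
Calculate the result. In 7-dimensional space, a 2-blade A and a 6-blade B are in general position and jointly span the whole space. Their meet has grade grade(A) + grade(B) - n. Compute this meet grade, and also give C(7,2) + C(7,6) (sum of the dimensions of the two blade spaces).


Meet grade = grade(A) + grade(B) - n
= 2 + 6 - 7 = 1
C(7,2) = 21
C(7,6) = 7
dim_A + dim_B = 21 + 7 = 28


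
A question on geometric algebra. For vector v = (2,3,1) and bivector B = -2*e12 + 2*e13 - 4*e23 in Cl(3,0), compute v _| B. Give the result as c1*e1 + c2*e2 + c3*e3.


Left contraction v _| B = <vB>_1 (grade-1 part of the geometric product vB).
Using e1_|e12 = e2, e2_|e12 = -e1, e1_|e13 = e3, e3_|e13 = -e1, e2_|e23 = e3, e3_|e23 = -e2:
e1 coeff: -v2*b12 - v3*b13 = -(3)*(-2) - (1)*(2) = 4
e2 coeff: v1*b12 - v3*b23 = (2)*(-2) - (1)*(-4) = 0
e3 coeff: v1*b13 + v2*b23 = (2)*(2) + (3)*(-4) = -8
v _| B = 4*e1 + 0*e2 - 8*e3


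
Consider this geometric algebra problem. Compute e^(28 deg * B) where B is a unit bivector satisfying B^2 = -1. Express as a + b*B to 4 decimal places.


For a unit bivector B with B^2 = -1, the exponential series gives
e^(theta*B) = cos(theta) + sin(theta)*B (the GA analogue of Euler's formula).
theta = 28 degrees = 0.488692 rad
cos(28 deg) = 0.8829
sin(28 deg) = 0.4695
exp(theta*B) = 0.8829 + 0.4695*B


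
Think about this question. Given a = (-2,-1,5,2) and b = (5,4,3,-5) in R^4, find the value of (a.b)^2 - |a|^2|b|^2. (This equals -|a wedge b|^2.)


a . b = (-2)*5 + (-1)*4 + 5*3 + 2*(-5)
= -10 + (-4) + 15 + (-10) = -9
|a|^2 = (-2)^2 + (-1)^2 + 5^2 + 2^2 = 34
|b|^2 = 5^2 + 4^2 + 3^2 + (-5)^2 = 75
(a.b)^2 = (-9)^2 = 81
|a|^2 * |b|^2 = 34 * 75 = 2550
Result = 81 - 2550 = -2469


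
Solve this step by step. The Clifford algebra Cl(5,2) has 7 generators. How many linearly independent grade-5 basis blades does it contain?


Number of grade-k basis blades in Cl(p,q) with n = p + q is C(n, k).
n = 5 + 2 = 7
C(7, 5) = 7! / (5! * 2!)
= 5040 / (120 * 2)
= 21


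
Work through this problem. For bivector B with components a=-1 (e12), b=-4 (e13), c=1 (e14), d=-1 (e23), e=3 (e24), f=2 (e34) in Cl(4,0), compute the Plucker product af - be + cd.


Plucker relation: af - be + cd
a*f = (-1)*2 = -2
b*e = (-4)*3 = -12
c*d = 1*(-1) = -1
af - be + cd = -2 - (-12) + (-1)
= 9


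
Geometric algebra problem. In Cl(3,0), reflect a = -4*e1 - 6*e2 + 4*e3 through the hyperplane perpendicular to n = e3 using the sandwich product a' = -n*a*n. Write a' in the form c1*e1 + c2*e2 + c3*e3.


Reflection formula: a' = -n*a*n, with n = e3 (unit vector, n^2 = 1).
For reflection through hyperplane perp to e3:
The component along e3 flips sign, others stay.
a = (-4, -6, 4)
a' = (-4, -6, -4)
a' = -4*e1 - 6*e2 - 4*e3


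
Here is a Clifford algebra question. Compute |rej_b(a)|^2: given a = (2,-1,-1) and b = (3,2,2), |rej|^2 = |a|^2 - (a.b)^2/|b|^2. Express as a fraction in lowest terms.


|a|^2 = 2^2 + (-1)^2 + (-1)^2 = 6
|b|^2 = 3^2 + 2^2 + 2^2 = 17
a . b = 2*3 + (-1)*2 + (-1)*2 = 2
(a.b)^2 = 2^2 = 4
|rej|^2 = 6 - 4/17
= (102 - 4)/17
= 98/17
In lowest terms: 98/17


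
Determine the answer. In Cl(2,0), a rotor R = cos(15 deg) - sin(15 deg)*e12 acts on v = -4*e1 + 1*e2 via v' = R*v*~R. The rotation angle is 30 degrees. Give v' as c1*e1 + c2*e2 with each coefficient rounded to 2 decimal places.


Rotor R = cos(15deg) - sin(15deg)*e12
Rotation angle theta = 2 * 15 = 30 degrees
v' = R*v*~R rotates v by theta.
cos(30deg) = 0.8660, sin(30deg) = 0.5000
v'_1 = -4*cos(30deg) - 1*sin(30deg)
= -4*0.8660 - 1*0.5000
= -3.96
v'_2 = -4*sin(30deg) + 1*cos(30deg)
= -4*0.5000 + 1*0.8660
= -1.13
v' = -3.96*e1 - 1.13*e2


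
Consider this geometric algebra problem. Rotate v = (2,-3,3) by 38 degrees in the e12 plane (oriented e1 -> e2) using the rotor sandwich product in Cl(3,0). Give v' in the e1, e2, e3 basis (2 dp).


Rotor R = cos(19deg) - sin(19deg)*e12
Rotation angle theta = 2 * 19 = 38 degrees in the e12 plane (e1 -> e2).
The component perpendicular to the plane (e3) is invariant: v'_3 = v3 = 3.00
cos(38deg) = 0.7880, sin(38deg) = 0.6157
v'_1 = v1*cos(theta) - v2*sin(theta) = 2*0.7880 - (-3)*0.6157 = 3.42
v'_2 = v1*sin(theta) + v2*cos(theta) = 2*0.6157 + (-3)*0.7880 = -1.13
v' = 3.42*e1 - 1.13*e2 + 3.00*e3


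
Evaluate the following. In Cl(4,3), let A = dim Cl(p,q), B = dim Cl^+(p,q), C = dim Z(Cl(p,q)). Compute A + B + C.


n = 4 + 3 = 7
Total dim = 2^7 = 128
Even subalgebra dim = 2^6 = 64
n is odd, so center dim = 2
Sum = 128 + 64 + 2 = 194


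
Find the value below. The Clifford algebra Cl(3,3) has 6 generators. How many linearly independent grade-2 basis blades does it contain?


Number of grade-k basis blades in Cl(p,q) with n = p + q is C(n, k).
n = 3 + 3 = 6
C(6, 2) = 6! / (2! * 4!)
= 720 / (2 * 24)
= 15


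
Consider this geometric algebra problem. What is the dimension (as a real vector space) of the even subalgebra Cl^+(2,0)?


Even subalgebra dimension = 2^(n-1)
n = 2 + 0 = 2
2^(2 - 1) = 2^1 = 2
Verification: sum of C(2,k) for even k = 1 + 1 = 2
Result = 2


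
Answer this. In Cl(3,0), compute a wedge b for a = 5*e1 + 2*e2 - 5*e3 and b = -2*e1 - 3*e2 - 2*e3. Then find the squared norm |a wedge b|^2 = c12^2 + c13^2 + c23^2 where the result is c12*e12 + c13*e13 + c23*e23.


a wedge b = (a1*b2 - a2*b1)*e12 + (a1*b3 - a3*b1)*e13 + (a2*b3 - a3*b2)*e23
e12 coeff: 5*(-3) - 2*(-2) = -15 - (-4) = -11
e13 coeff: 5*(-2) - (-5)*(-2) = -10 - 10 = -20
e23 coeff: 2*(-2) - (-5)*(-3) = -4 - 15 = -19
|a wedge b|^2 = (-11)^2 + (-20)^2 + (-19)^2
= 121 + 400 + 361
= 882


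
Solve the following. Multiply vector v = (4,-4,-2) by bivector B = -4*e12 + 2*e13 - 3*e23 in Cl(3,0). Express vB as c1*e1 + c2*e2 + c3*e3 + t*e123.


vB has grade-1 (vector) and grade-3 (trivector) parts: vB = (v _| B) + (v ^ B).
Vector part <vB>_1:
  e1: -v2*b12 - v3*b13 = -(-4)*(-4) - (-2)*(2) = -12
  e2: v1*b12 - v3*b23 = (4)*(-4) - (-2)*(-3) = -22
  e3: v1*b13 + v2*b23 = (4)*(2) + (-4)*(-3) = 20
Trivector part <vB>_3:
  e123: v1*b23 - v2*b13 + v3*b12 = (4)*(-3) - (-4)*(2) + (-2)*(-4) = 4
vB = -12*e1 - 22*e2 + 20*e3 + 4*e123


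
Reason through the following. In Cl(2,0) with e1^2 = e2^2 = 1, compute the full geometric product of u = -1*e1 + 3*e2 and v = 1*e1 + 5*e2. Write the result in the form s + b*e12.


Expand: (-1*e1 + 3*e2)(1*e1 + 5*e2)
= (-1)*1*e1e1 + (-1)*5*e1e2 + 3*1*e2e1 + 3*5*e2e2
Using e1^2 = e2^2 = 1, e2e1 = -e1e2:
Scalar part s = (-1)*1 + 3*5 = -1 + 15 = 14
Bivector part b = (-1)*5 - 3*1 = -5 - 3 = -8
uv = 14 - 8*e12


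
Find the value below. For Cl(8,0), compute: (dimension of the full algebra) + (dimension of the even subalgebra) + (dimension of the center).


n = 8 + 0 = 8
Total dim = 2^8 = 256
Even subalgebra dim = 2^7 = 128
n is even, so center dim = 1
Sum = 256 + 128 + 1 = 385


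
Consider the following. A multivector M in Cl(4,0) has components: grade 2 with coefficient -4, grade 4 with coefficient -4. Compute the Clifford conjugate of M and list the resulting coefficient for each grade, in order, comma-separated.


Clifford conjugate sign for grade k: (-1)^(k(k+1)/2)
Grade 2: (-1)^(2*3/2) = (-1)^3 = -1, coeff -4 -> 4
Grade 4: (-1)^(4*5/2) = (-1)^10 = 1, coeff -4 -> -4
Conjugated coefficients: 4, -4


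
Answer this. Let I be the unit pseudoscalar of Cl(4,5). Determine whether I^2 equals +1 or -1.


The pseudoscalar I = e1...e_n (product of all n generators) of Cl(p,q) satisfies I^2 = (-1)^(q + n(n-1)/2).
p = 4, q = 5, n = p + q = 9
n(n-1)/2 = 9 * 8 / 2 = 36
Exponent = q + n(n-1)/2 = 5 + 36 = 41
I^2 = (-1)^41 = -1


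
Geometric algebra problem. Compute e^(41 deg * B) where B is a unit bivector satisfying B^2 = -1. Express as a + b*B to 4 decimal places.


For a unit bivector B with B^2 = -1, the exponential series gives
e^(theta*B) = cos(theta) + sin(theta)*B (the GA analogue of Euler's formula).
theta = 41 degrees = 0.715585 rad
cos(41 deg) = 0.7547
sin(41 deg) = 0.6561
exp(theta*B) = 0.7547 + 0.6561*B


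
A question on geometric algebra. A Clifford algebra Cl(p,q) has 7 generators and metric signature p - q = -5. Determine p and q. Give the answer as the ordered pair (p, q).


We need p + q = 7 and p - q = -5.
Adding: 2p = 7 + (-5) = 2, so p = 1.
Then q = 7 - 1 = 6.
(p, q) = (1, 6)


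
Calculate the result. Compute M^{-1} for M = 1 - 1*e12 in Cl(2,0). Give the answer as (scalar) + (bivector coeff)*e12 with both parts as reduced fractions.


M = 1 - 1*e12, where e12^2 = -1.
Since M commutes with its reverse ~M = a - b*e12, M * ~M = a^2 - b^2*e12^2 = a^2 + b^2.
So M^{-1} = ~M / (a^2 + b^2) = (a - b*e12)/(a^2 + b^2).
a^2 + b^2 = 1 + 1 = 2
Scalar part = 1/2 = 1/2
Bivector coeff = 1/2 = 1/2
M^{-1} = 1/2 + 1/2*e12


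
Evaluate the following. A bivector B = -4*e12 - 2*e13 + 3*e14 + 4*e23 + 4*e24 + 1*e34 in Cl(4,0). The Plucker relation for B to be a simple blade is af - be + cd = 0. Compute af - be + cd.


Plucker relation: af - be + cd
a*f = (-4)*1 = -4
b*e = (-2)*4 = -8
c*d = 3*4 = 12
af - be + cd = -4 - (-8) + 12
= 16


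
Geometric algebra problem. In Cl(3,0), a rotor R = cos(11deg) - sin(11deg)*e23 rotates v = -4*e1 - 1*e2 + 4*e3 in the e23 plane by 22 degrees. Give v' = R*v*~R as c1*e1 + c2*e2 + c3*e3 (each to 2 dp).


Rotor R = cos(11deg) - sin(11deg)*e23
Rotation angle theta = 2 * 11 = 22 degrees in the e23 plane (e2 -> e3).
The component perpendicular to the plane (e1) is invariant: v'_1 = v1 = -4.00
cos(22deg) = 0.9272, sin(22deg) = 0.3746
v'_2 = v2*cos(theta) - v3*sin(theta) = -1*0.9272 - 4*0.3746 = -2.43
v'_3 = v2*sin(theta) + v3*cos(theta) = -1*0.3746 + 4*0.9272 = 3.33
v' = -4.00*e1 - 2.43*e2 + 3.33*e3


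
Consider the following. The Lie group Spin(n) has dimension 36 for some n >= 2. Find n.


dim Spin(n) = dim so(n) = n(n-1)/2.
Solve n(n-1)/2 = 36, i.e. n^2 - n - 72 = 0.
Discriminant = 1 + 8*36 = 289
n = (1 + sqrt(289))/2 = (1 + 17)/2 = 9


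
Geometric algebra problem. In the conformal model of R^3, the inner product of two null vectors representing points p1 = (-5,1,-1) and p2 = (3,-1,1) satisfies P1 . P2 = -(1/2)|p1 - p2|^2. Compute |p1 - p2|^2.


p1 - p2 = (-8, 2, -2)
|p1 - p2|^2 = (-8)^2 + 2^2 + (-2)^2
= 64 + 4 + 4
= 72


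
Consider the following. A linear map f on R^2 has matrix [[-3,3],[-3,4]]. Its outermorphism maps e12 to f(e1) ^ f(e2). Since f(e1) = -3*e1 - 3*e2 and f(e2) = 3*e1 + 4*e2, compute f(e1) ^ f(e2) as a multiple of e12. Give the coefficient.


The outermorphism of a linear map f sends e1^e2 to f(e1)^f(e2).
f(e1) = -3*e1 - 3*e2
f(e2) = 3*e1 + 4*e2
f(e1) ^ f(e2) = (-3*e1 - 3*e2) ^ (3*e1 + 4*e2)
= (-3)*4*e12 + (-3)*3*e21
= (-12 - (-9))*e12
= -3*e12
Coefficient = -3


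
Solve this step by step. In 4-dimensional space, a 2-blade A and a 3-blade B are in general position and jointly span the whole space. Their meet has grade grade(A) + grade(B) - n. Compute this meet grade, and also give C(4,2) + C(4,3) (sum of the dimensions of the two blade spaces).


Meet grade = grade(A) + grade(B) - n
= 2 + 3 - 4 = 1
C(4,2) = 6
C(4,3) = 4
dim_A + dim_B = 6 + 4 = 10


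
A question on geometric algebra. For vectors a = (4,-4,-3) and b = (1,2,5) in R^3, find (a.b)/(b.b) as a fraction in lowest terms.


Projection coefficient = (a . b) / (b . b)
a . b = 4*1 + (-4)*2 + (-3)*5
= 4 + (-8) + (-15) = -19
b . b = 1^2 + 2^2 + 5^2
= 1 + 4 + 25 = 30
Coefficient = -19/30
In lowest terms: -19/30


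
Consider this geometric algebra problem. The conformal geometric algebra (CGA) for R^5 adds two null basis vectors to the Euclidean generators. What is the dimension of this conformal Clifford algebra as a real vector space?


The conformal model of R^5 uses Cl(6,1): the 5 Euclidean generators plus two extra orthogonal generators e+ (e+^2 = +1) and e- (e-^2 = -1), from which the null vectors e0, einf are built.
Number of generators m = 5 + 2 = 7.
dim Cl(p,q) = 2^m = 2^7 = 128


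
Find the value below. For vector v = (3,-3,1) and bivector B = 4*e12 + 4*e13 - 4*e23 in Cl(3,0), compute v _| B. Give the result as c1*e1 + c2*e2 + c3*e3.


Left contraction v _| B = <vB>_1 (grade-1 part of the geometric product vB).
Using e1_|e12 = e2, e2_|e12 = -e1, e1_|e13 = e3, e3_|e13 = -e1, e2_|e23 = e3, e3_|e23 = -e2:
e1 coeff: -v2*b12 - v3*b13 = -(-3)*(4) - (1)*(4) = 8
e2 coeff: v1*b12 - v3*b23 = (3)*(4) - (1)*(-4) = 16
e3 coeff: v1*b13 + v2*b23 = (3)*(4) + (-3)*(-4) = 24
v _| B = 8*e1 + 16*e2 + 24*e3


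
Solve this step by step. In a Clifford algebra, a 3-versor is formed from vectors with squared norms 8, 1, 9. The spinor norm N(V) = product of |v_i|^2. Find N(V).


Spinor norm N(V) = |v1|^2 * |v2|^2 * ... * |v3|^2
= 8 * 1 * 9
Running product: 8, 8, 72
N(V) = 72


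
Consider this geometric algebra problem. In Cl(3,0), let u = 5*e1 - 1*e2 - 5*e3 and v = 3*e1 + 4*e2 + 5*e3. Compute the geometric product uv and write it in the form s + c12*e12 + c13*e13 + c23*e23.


In Cl(3,0): e_i^2 = 1, e_ie_j = -e_je_i for i != j.
Scalar part = u . v = 5*3 + (-1)*4 + (-5)*5
= 15 + (-4) + (-25) = -14
e12 coeff = 5*4 - (-1)*3 = 20 - (-3) = 23
e13 coeff = 5*5 - (-5)*3 = 25 - (-15) = 40
e23 coeff = (-1)*5 - (-5)*4 = -5 - (-20) = 15
uv = -14 + 23*e12 + 40*e13 + 15*e23


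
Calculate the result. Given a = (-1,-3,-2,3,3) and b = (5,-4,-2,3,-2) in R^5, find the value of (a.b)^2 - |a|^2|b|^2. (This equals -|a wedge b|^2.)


a . b = (-1)*5 + (-3)*(-4) + (-2)*(-2) + 3*3 + 3*(-2)
= -5 + 12 + 4 + 9 + (-6) = 14
|a|^2 = (-1)^2 + (-3)^2 + (-2)^2 + 3^2 + 3^2 = 32
|b|^2 = 5^2 + (-4)^2 + (-2)^2 + 3^2 + (-2)^2 = 58
(a.b)^2 = 14^2 = 196
|a|^2 * |b|^2 = 32 * 58 = 1856
Result = 196 - 1856 = -1660


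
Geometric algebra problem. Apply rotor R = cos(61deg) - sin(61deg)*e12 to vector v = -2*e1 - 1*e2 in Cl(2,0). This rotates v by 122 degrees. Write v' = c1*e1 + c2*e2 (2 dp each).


Rotor R = cos(61deg) - sin(61deg)*e12
Rotation angle theta = 2 * 61 = 122 degrees
v' = R*v*~R rotates v by theta.
cos(122deg) = -0.5299, sin(122deg) = 0.8480
v'_1 = -2*cos(122deg) - (-1)*sin(122deg)
= -2*(-0.5299) - (-1)*0.8480
= 1.91
v'_2 = -2*sin(122deg) + (-1)*cos(122deg)
= -2*0.8480 + (-1)*(-0.5299)
= -1.17
v' = 1.91*e1 - 1.17*e2


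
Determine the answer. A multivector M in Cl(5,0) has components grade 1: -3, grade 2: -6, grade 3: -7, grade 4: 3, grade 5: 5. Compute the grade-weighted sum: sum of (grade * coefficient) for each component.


Grade-weighted sum = sum of grade_k * coefficient_k
1*(-3) = -3
2*(-6) = -12
3*(-7) = -21
4*3 = 12
5*5 = 25
Total = -3 + (-12) + (-21) + 12 + 25 = 1


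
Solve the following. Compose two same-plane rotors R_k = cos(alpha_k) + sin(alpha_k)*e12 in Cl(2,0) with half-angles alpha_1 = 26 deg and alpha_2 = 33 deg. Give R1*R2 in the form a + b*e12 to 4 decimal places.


Same-plane rotors commute and their half-angles add:
R1*R2 = cos(a1 + a2) + sin(a1 + a2)*e12.
a1 + a2 = 26 + 33 = 59 deg
cos(59 deg) = 0.5150
sin(59 deg) = 0.8572
R1*R2 = 0.5150 + 0.8572*e12


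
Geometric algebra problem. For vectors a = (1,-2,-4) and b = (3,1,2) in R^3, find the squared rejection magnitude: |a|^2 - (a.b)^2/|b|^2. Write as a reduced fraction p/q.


|a|^2 = 1^2 + (-2)^2 + (-4)^2 = 21
|b|^2 = 3^2 + 1^2 + 2^2 = 14
a . b = 1*3 + (-2)*1 + (-4)*2 = -7
(a.b)^2 = (-7)^2 = 49
|rej|^2 = 21 - 49/14
= (294 - 49)/14
= 245/14
In lowest terms: 35/2


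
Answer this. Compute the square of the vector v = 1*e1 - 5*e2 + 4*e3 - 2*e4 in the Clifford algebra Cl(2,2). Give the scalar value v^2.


v^2 = sum of c_i^2 * e_i^2
Positive signature terms (e_i^2 = +1): 1^2 + (-5)^2 = 26
Negative signature terms (e_j^2 = -1): 4^2 + (-2)^2 = 20
v^2 = 26 - 20 = 6


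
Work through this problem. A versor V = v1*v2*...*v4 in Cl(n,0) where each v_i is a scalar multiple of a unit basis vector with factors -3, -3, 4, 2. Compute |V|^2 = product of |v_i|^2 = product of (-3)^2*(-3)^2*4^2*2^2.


Each vector v_i has |v_i|^2 = s_i^2
Squared scales: (-3)^2 = 9, (-3)^2 = 9, 4^2 = 16, 2^2 = 4
|V|^2 = 9 * 9 * 16 * 4
= 5184


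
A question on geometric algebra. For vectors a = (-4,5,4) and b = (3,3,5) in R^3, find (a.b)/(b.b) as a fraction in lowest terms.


Projection coefficient = (a . b) / (b . b)
a . b = (-4)*3 + 5*3 + 4*5
= -12 + 15 + 20 = 23
b . b = 3^2 + 3^2 + 5^2
= 9 + 9 + 25 = 43
Coefficient = 23/43
In lowest terms: 23/43
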